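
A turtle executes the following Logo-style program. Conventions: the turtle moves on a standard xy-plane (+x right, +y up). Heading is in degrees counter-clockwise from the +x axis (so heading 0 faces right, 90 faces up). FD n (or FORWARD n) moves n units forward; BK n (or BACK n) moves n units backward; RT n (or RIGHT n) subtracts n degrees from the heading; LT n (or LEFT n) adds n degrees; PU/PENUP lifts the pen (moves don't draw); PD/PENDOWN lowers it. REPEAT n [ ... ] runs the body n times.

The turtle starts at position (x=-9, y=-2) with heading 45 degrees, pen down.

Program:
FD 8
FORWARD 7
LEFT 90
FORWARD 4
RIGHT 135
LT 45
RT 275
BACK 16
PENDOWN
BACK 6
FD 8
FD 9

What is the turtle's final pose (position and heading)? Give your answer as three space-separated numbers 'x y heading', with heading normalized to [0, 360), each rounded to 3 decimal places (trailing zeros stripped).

Executing turtle program step by step:
Start: pos=(-9,-2), heading=45, pen down
FD 8: (-9,-2) -> (-3.343,3.657) [heading=45, draw]
FD 7: (-3.343,3.657) -> (1.607,8.607) [heading=45, draw]
LT 90: heading 45 -> 135
FD 4: (1.607,8.607) -> (-1.222,11.435) [heading=135, draw]
RT 135: heading 135 -> 0
LT 45: heading 0 -> 45
RT 275: heading 45 -> 130
BK 16: (-1.222,11.435) -> (9.063,-0.822) [heading=130, draw]
PD: pen down
BK 6: (9.063,-0.822) -> (12.92,-5.418) [heading=130, draw]
FD 8: (12.92,-5.418) -> (7.777,0.71) [heading=130, draw]
FD 9: (7.777,0.71) -> (1.992,7.605) [heading=130, draw]
Final: pos=(1.992,7.605), heading=130, 7 segment(s) drawn

Answer: 1.992 7.605 130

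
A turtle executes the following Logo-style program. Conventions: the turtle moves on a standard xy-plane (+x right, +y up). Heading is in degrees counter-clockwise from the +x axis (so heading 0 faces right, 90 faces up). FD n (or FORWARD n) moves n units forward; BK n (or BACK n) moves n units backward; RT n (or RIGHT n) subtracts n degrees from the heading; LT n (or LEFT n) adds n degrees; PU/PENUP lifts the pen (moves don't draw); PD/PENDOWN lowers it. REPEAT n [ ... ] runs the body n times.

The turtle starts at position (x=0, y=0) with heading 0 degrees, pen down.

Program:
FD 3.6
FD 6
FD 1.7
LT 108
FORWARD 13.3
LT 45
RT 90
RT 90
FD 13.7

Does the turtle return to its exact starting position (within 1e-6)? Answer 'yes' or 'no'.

Executing turtle program step by step:
Start: pos=(0,0), heading=0, pen down
FD 3.6: (0,0) -> (3.6,0) [heading=0, draw]
FD 6: (3.6,0) -> (9.6,0) [heading=0, draw]
FD 1.7: (9.6,0) -> (11.3,0) [heading=0, draw]
LT 108: heading 0 -> 108
FD 13.3: (11.3,0) -> (7.19,12.649) [heading=108, draw]
LT 45: heading 108 -> 153
RT 90: heading 153 -> 63
RT 90: heading 63 -> 333
FD 13.7: (7.19,12.649) -> (19.397,6.429) [heading=333, draw]
Final: pos=(19.397,6.429), heading=333, 5 segment(s) drawn

Start position: (0, 0)
Final position: (19.397, 6.429)
Distance = 20.435; >= 1e-6 -> NOT closed

Answer: no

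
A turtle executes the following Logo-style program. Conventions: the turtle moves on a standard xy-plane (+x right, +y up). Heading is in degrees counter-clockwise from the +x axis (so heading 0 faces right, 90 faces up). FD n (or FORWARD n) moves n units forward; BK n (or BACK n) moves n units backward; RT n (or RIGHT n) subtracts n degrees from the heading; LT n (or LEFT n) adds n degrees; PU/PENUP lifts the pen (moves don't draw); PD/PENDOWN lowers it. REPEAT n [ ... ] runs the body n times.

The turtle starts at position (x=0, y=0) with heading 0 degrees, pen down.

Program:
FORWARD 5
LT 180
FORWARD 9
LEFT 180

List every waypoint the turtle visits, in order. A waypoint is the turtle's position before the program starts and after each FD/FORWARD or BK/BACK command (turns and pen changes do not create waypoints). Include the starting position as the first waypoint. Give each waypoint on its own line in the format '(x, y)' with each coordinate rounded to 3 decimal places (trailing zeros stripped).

Executing turtle program step by step:
Start: pos=(0,0), heading=0, pen down
FD 5: (0,0) -> (5,0) [heading=0, draw]
LT 180: heading 0 -> 180
FD 9: (5,0) -> (-4,0) [heading=180, draw]
LT 180: heading 180 -> 0
Final: pos=(-4,0), heading=0, 2 segment(s) drawn
Waypoints (3 total):
(0, 0)
(5, 0)
(-4, 0)

Answer: (0, 0)
(5, 0)
(-4, 0)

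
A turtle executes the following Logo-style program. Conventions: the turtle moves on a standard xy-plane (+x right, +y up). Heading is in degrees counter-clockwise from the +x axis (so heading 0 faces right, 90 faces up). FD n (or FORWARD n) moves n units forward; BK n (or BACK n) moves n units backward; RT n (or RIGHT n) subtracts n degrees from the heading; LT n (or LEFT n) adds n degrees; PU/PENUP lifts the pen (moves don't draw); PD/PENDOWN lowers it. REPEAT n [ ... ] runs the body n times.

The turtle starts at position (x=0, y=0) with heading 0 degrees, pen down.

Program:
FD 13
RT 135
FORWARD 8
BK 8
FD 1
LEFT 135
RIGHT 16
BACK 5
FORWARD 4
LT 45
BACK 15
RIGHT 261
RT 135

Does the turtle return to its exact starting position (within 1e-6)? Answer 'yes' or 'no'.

Answer: no

Derivation:
Executing turtle program step by step:
Start: pos=(0,0), heading=0, pen down
FD 13: (0,0) -> (13,0) [heading=0, draw]
RT 135: heading 0 -> 225
FD 8: (13,0) -> (7.343,-5.657) [heading=225, draw]
BK 8: (7.343,-5.657) -> (13,0) [heading=225, draw]
FD 1: (13,0) -> (12.293,-0.707) [heading=225, draw]
LT 135: heading 225 -> 0
RT 16: heading 0 -> 344
BK 5: (12.293,-0.707) -> (7.487,0.671) [heading=344, draw]
FD 4: (7.487,0.671) -> (11.332,-0.431) [heading=344, draw]
LT 45: heading 344 -> 29
BK 15: (11.332,-0.431) -> (-1.788,-7.704) [heading=29, draw]
RT 261: heading 29 -> 128
RT 135: heading 128 -> 353
Final: pos=(-1.788,-7.704), heading=353, 7 segment(s) drawn

Start position: (0, 0)
Final position: (-1.788, -7.704)
Distance = 7.908; >= 1e-6 -> NOT closed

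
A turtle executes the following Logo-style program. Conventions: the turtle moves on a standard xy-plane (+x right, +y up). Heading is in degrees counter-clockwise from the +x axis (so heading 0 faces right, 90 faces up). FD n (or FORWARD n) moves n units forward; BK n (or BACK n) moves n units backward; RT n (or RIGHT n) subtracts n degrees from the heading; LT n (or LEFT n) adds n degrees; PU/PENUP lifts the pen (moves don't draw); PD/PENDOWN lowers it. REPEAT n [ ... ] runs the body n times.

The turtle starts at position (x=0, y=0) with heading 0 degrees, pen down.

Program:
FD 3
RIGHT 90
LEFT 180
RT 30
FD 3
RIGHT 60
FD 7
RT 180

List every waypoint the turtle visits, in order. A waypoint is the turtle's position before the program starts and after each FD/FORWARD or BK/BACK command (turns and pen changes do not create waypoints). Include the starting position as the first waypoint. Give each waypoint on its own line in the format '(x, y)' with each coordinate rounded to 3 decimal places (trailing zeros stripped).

Executing turtle program step by step:
Start: pos=(0,0), heading=0, pen down
FD 3: (0,0) -> (3,0) [heading=0, draw]
RT 90: heading 0 -> 270
LT 180: heading 270 -> 90
RT 30: heading 90 -> 60
FD 3: (3,0) -> (4.5,2.598) [heading=60, draw]
RT 60: heading 60 -> 0
FD 7: (4.5,2.598) -> (11.5,2.598) [heading=0, draw]
RT 180: heading 0 -> 180
Final: pos=(11.5,2.598), heading=180, 3 segment(s) drawn
Waypoints (4 total):
(0, 0)
(3, 0)
(4.5, 2.598)
(11.5, 2.598)

Answer: (0, 0)
(3, 0)
(4.5, 2.598)
(11.5, 2.598)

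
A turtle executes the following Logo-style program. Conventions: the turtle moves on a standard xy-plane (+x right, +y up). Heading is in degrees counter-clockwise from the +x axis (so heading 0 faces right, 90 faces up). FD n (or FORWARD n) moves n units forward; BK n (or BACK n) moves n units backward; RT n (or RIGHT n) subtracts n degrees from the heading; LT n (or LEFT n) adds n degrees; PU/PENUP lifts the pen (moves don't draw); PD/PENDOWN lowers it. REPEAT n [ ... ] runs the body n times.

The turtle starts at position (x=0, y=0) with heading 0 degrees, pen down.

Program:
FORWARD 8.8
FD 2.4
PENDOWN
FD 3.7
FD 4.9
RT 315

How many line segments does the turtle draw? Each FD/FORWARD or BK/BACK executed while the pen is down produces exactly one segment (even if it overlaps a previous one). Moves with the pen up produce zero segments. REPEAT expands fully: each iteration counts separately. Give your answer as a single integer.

Answer: 4

Derivation:
Executing turtle program step by step:
Start: pos=(0,0), heading=0, pen down
FD 8.8: (0,0) -> (8.8,0) [heading=0, draw]
FD 2.4: (8.8,0) -> (11.2,0) [heading=0, draw]
PD: pen down
FD 3.7: (11.2,0) -> (14.9,0) [heading=0, draw]
FD 4.9: (14.9,0) -> (19.8,0) [heading=0, draw]
RT 315: heading 0 -> 45
Final: pos=(19.8,0), heading=45, 4 segment(s) drawn
Segments drawn: 4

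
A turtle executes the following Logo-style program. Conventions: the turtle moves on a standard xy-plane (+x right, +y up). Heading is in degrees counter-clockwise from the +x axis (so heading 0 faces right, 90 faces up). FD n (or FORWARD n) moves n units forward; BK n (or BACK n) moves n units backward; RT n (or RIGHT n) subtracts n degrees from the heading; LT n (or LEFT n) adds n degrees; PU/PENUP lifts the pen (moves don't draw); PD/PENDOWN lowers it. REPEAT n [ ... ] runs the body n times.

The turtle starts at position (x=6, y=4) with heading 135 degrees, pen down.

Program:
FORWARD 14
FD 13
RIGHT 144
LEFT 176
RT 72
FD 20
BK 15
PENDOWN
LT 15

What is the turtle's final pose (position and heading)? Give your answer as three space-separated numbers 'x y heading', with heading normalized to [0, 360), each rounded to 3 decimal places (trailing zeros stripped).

Answer: -13.528 28.073 110

Derivation:
Executing turtle program step by step:
Start: pos=(6,4), heading=135, pen down
FD 14: (6,4) -> (-3.899,13.899) [heading=135, draw]
FD 13: (-3.899,13.899) -> (-13.092,23.092) [heading=135, draw]
RT 144: heading 135 -> 351
LT 176: heading 351 -> 167
RT 72: heading 167 -> 95
FD 20: (-13.092,23.092) -> (-14.835,43.016) [heading=95, draw]
BK 15: (-14.835,43.016) -> (-13.528,28.073) [heading=95, draw]
PD: pen down
LT 15: heading 95 -> 110
Final: pos=(-13.528,28.073), heading=110, 4 segment(s) drawn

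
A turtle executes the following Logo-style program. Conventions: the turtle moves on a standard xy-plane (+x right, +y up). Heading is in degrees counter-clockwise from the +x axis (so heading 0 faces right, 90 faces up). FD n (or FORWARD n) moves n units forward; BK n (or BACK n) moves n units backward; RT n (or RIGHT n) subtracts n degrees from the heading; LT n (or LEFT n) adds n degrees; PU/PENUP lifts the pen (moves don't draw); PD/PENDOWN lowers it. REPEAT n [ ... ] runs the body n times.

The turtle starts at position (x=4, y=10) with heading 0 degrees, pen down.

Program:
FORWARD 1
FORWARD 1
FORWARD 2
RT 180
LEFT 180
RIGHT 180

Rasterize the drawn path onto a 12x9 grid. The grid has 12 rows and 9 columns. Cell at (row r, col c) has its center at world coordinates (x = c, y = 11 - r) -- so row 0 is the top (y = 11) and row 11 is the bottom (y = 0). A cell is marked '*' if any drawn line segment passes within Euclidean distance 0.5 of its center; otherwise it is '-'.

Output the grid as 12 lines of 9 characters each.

Answer: ---------
----*****
---------
---------
---------
---------
---------
---------
---------
---------
---------
---------

Derivation:
Segment 0: (4,10) -> (5,10)
Segment 1: (5,10) -> (6,10)
Segment 2: (6,10) -> (8,10)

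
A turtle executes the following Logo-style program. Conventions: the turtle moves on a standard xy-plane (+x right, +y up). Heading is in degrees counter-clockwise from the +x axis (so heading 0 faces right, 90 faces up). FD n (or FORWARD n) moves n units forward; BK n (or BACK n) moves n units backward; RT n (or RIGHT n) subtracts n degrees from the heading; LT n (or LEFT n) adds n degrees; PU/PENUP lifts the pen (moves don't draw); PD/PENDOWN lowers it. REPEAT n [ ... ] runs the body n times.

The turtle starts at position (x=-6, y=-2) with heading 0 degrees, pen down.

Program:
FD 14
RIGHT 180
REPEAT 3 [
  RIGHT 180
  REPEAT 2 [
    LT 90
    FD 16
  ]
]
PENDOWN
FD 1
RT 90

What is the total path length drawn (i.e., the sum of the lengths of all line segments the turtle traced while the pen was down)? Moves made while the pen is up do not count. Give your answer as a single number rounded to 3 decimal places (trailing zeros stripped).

Answer: 111

Derivation:
Executing turtle program step by step:
Start: pos=(-6,-2), heading=0, pen down
FD 14: (-6,-2) -> (8,-2) [heading=0, draw]
RT 180: heading 0 -> 180
REPEAT 3 [
  -- iteration 1/3 --
  RT 180: heading 180 -> 0
  REPEAT 2 [
    -- iteration 1/2 --
    LT 90: heading 0 -> 90
    FD 16: (8,-2) -> (8,14) [heading=90, draw]
    -- iteration 2/2 --
    LT 90: heading 90 -> 180
    FD 16: (8,14) -> (-8,14) [heading=180, draw]
  ]
  -- iteration 2/3 --
  RT 180: heading 180 -> 0
  REPEAT 2 [
    -- iteration 1/2 --
    LT 90: heading 0 -> 90
    FD 16: (-8,14) -> (-8,30) [heading=90, draw]
    -- iteration 2/2 --
    LT 90: heading 90 -> 180
    FD 16: (-8,30) -> (-24,30) [heading=180, draw]
  ]
  -- iteration 3/3 --
  RT 180: heading 180 -> 0
  REPEAT 2 [
    -- iteration 1/2 --
    LT 90: heading 0 -> 90
    FD 16: (-24,30) -> (-24,46) [heading=90, draw]
    -- iteration 2/2 --
    LT 90: heading 90 -> 180
    FD 16: (-24,46) -> (-40,46) [heading=180, draw]
  ]
]
PD: pen down
FD 1: (-40,46) -> (-41,46) [heading=180, draw]
RT 90: heading 180 -> 90
Final: pos=(-41,46), heading=90, 8 segment(s) drawn

Segment lengths:
  seg 1: (-6,-2) -> (8,-2), length = 14
  seg 2: (8,-2) -> (8,14), length = 16
  seg 3: (8,14) -> (-8,14), length = 16
  seg 4: (-8,14) -> (-8,30), length = 16
  seg 5: (-8,30) -> (-24,30), length = 16
  seg 6: (-24,30) -> (-24,46), length = 16
  seg 7: (-24,46) -> (-40,46), length = 16
  seg 8: (-40,46) -> (-41,46), length = 1
Total = 111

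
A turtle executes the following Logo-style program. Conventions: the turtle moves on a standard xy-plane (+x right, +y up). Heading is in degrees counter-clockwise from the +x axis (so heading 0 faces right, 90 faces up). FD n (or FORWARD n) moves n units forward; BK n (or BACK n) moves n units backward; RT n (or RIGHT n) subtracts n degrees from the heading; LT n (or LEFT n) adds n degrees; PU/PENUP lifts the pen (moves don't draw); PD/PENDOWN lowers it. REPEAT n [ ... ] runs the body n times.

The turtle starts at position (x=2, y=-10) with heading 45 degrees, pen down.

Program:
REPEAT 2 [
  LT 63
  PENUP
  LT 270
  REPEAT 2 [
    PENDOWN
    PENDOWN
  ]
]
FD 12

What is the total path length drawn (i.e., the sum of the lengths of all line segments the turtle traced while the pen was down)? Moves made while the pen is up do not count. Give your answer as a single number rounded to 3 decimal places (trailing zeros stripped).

Executing turtle program step by step:
Start: pos=(2,-10), heading=45, pen down
REPEAT 2 [
  -- iteration 1/2 --
  LT 63: heading 45 -> 108
  PU: pen up
  LT 270: heading 108 -> 18
  REPEAT 2 [
    -- iteration 1/2 --
    PD: pen down
    PD: pen down
    -- iteration 2/2 --
    PD: pen down
    PD: pen down
  ]
  -- iteration 2/2 --
  LT 63: heading 18 -> 81
  PU: pen up
  LT 270: heading 81 -> 351
  REPEAT 2 [
    -- iteration 1/2 --
    PD: pen down
    PD: pen down
    -- iteration 2/2 --
    PD: pen down
    PD: pen down
  ]
]
FD 12: (2,-10) -> (13.852,-11.877) [heading=351, draw]
Final: pos=(13.852,-11.877), heading=351, 1 segment(s) drawn

Segment lengths:
  seg 1: (2,-10) -> (13.852,-11.877), length = 12
Total = 12

Answer: 12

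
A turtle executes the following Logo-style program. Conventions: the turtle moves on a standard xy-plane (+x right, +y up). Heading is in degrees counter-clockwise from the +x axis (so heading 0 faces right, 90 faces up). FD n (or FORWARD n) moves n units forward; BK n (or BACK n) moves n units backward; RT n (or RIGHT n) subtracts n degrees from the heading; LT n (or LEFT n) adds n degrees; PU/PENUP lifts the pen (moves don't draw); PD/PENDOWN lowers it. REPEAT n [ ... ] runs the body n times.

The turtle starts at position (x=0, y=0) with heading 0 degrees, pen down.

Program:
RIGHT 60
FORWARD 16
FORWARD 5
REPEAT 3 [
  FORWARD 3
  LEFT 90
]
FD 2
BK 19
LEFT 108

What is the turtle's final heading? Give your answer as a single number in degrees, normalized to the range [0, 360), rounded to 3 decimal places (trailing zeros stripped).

Executing turtle program step by step:
Start: pos=(0,0), heading=0, pen down
RT 60: heading 0 -> 300
FD 16: (0,0) -> (8,-13.856) [heading=300, draw]
FD 5: (8,-13.856) -> (10.5,-18.187) [heading=300, draw]
REPEAT 3 [
  -- iteration 1/3 --
  FD 3: (10.5,-18.187) -> (12,-20.785) [heading=300, draw]
  LT 90: heading 300 -> 30
  -- iteration 2/3 --
  FD 3: (12,-20.785) -> (14.598,-19.285) [heading=30, draw]
  LT 90: heading 30 -> 120
  -- iteration 3/3 --
  FD 3: (14.598,-19.285) -> (13.098,-16.687) [heading=120, draw]
  LT 90: heading 120 -> 210
]
FD 2: (13.098,-16.687) -> (11.366,-17.687) [heading=210, draw]
BK 19: (11.366,-17.687) -> (27.821,-8.187) [heading=210, draw]
LT 108: heading 210 -> 318
Final: pos=(27.821,-8.187), heading=318, 7 segment(s) drawn

Answer: 318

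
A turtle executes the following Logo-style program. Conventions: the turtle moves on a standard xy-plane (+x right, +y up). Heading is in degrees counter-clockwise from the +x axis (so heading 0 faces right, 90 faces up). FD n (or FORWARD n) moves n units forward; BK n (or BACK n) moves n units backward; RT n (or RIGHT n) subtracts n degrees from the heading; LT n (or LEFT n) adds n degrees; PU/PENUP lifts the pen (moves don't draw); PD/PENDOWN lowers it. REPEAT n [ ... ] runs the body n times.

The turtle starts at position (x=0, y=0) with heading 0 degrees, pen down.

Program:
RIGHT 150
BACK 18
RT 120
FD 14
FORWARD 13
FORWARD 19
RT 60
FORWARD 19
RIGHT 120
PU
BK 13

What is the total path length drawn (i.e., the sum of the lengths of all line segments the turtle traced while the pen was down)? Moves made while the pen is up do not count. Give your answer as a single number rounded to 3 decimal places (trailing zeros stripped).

Executing turtle program step by step:
Start: pos=(0,0), heading=0, pen down
RT 150: heading 0 -> 210
BK 18: (0,0) -> (15.588,9) [heading=210, draw]
RT 120: heading 210 -> 90
FD 14: (15.588,9) -> (15.588,23) [heading=90, draw]
FD 13: (15.588,23) -> (15.588,36) [heading=90, draw]
FD 19: (15.588,36) -> (15.588,55) [heading=90, draw]
RT 60: heading 90 -> 30
FD 19: (15.588,55) -> (32.043,64.5) [heading=30, draw]
RT 120: heading 30 -> 270
PU: pen up
BK 13: (32.043,64.5) -> (32.043,77.5) [heading=270, move]
Final: pos=(32.043,77.5), heading=270, 5 segment(s) drawn

Segment lengths:
  seg 1: (0,0) -> (15.588,9), length = 18
  seg 2: (15.588,9) -> (15.588,23), length = 14
  seg 3: (15.588,23) -> (15.588,36), length = 13
  seg 4: (15.588,36) -> (15.588,55), length = 19
  seg 5: (15.588,55) -> (32.043,64.5), length = 19
Total = 83

Answer: 83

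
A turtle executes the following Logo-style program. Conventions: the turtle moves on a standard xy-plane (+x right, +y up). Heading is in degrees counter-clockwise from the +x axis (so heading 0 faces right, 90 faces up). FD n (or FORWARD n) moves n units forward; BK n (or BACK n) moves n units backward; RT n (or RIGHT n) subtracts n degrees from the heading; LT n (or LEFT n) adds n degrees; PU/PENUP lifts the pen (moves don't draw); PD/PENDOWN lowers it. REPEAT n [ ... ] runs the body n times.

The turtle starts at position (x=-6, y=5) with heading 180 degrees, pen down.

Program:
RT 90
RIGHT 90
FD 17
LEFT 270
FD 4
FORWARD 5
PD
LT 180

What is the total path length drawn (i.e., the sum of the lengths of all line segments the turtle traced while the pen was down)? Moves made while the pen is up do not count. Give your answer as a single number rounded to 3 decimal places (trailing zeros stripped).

Answer: 26

Derivation:
Executing turtle program step by step:
Start: pos=(-6,5), heading=180, pen down
RT 90: heading 180 -> 90
RT 90: heading 90 -> 0
FD 17: (-6,5) -> (11,5) [heading=0, draw]
LT 270: heading 0 -> 270
FD 4: (11,5) -> (11,1) [heading=270, draw]
FD 5: (11,1) -> (11,-4) [heading=270, draw]
PD: pen down
LT 180: heading 270 -> 90
Final: pos=(11,-4), heading=90, 3 segment(s) drawn

Segment lengths:
  seg 1: (-6,5) -> (11,5), length = 17
  seg 2: (11,5) -> (11,1), length = 4
  seg 3: (11,1) -> (11,-4), length = 5
Total = 26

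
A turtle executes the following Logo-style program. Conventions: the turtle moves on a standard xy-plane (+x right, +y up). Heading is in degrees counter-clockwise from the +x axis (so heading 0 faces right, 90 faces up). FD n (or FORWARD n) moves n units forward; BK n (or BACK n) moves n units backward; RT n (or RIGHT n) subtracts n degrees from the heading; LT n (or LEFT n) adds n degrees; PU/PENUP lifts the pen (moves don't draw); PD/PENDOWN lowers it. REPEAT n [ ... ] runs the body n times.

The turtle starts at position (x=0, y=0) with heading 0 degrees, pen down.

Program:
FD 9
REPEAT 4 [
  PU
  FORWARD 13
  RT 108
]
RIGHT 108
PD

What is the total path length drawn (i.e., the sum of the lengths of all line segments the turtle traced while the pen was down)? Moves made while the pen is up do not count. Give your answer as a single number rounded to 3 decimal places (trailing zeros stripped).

Executing turtle program step by step:
Start: pos=(0,0), heading=0, pen down
FD 9: (0,0) -> (9,0) [heading=0, draw]
REPEAT 4 [
  -- iteration 1/4 --
  PU: pen up
  FD 13: (9,0) -> (22,0) [heading=0, move]
  RT 108: heading 0 -> 252
  -- iteration 2/4 --
  PU: pen up
  FD 13: (22,0) -> (17.983,-12.364) [heading=252, move]
  RT 108: heading 252 -> 144
  -- iteration 3/4 --
  PU: pen up
  FD 13: (17.983,-12.364) -> (7.466,-4.723) [heading=144, move]
  RT 108: heading 144 -> 36
  -- iteration 4/4 --
  PU: pen up
  FD 13: (7.466,-4.723) -> (17.983,2.919) [heading=36, move]
  RT 108: heading 36 -> 288
]
RT 108: heading 288 -> 180
PD: pen down
Final: pos=(17.983,2.919), heading=180, 1 segment(s) drawn

Segment lengths:
  seg 1: (0,0) -> (9,0), length = 9
Total = 9

Answer: 9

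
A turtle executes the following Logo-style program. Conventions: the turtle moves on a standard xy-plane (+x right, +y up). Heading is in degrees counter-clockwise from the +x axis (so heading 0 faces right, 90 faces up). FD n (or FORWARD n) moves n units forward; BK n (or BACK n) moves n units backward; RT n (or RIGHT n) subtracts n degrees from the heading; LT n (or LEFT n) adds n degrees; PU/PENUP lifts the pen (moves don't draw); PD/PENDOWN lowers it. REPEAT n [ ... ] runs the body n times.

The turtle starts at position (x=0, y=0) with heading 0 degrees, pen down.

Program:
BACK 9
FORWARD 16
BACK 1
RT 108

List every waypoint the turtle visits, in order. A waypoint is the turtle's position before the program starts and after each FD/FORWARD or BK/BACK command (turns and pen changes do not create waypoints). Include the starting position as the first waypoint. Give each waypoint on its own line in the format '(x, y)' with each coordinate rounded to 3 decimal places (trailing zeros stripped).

Answer: (0, 0)
(-9, 0)
(7, 0)
(6, 0)

Derivation:
Executing turtle program step by step:
Start: pos=(0,0), heading=0, pen down
BK 9: (0,0) -> (-9,0) [heading=0, draw]
FD 16: (-9,0) -> (7,0) [heading=0, draw]
BK 1: (7,0) -> (6,0) [heading=0, draw]
RT 108: heading 0 -> 252
Final: pos=(6,0), heading=252, 3 segment(s) drawn
Waypoints (4 total):
(0, 0)
(-9, 0)
(7, 0)
(6, 0)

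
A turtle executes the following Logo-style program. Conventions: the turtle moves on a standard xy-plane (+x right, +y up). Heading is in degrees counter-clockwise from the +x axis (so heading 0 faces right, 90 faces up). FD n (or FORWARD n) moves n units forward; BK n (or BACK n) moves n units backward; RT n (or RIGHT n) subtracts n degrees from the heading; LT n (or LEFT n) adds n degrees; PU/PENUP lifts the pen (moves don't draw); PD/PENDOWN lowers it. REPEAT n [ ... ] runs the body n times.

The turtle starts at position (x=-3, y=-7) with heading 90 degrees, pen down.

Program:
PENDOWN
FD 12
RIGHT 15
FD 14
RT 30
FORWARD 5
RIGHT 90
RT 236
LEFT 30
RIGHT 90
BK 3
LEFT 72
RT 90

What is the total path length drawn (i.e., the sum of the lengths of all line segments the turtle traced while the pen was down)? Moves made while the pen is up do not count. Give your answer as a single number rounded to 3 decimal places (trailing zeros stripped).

Executing turtle program step by step:
Start: pos=(-3,-7), heading=90, pen down
PD: pen down
FD 12: (-3,-7) -> (-3,5) [heading=90, draw]
RT 15: heading 90 -> 75
FD 14: (-3,5) -> (0.623,18.523) [heading=75, draw]
RT 30: heading 75 -> 45
FD 5: (0.623,18.523) -> (4.159,22.058) [heading=45, draw]
RT 90: heading 45 -> 315
RT 236: heading 315 -> 79
LT 30: heading 79 -> 109
RT 90: heading 109 -> 19
BK 3: (4.159,22.058) -> (1.322,21.082) [heading=19, draw]
LT 72: heading 19 -> 91
RT 90: heading 91 -> 1
Final: pos=(1.322,21.082), heading=1, 4 segment(s) drawn

Segment lengths:
  seg 1: (-3,-7) -> (-3,5), length = 12
  seg 2: (-3,5) -> (0.623,18.523), length = 14
  seg 3: (0.623,18.523) -> (4.159,22.058), length = 5
  seg 4: (4.159,22.058) -> (1.322,21.082), length = 3
Total = 34

Answer: 34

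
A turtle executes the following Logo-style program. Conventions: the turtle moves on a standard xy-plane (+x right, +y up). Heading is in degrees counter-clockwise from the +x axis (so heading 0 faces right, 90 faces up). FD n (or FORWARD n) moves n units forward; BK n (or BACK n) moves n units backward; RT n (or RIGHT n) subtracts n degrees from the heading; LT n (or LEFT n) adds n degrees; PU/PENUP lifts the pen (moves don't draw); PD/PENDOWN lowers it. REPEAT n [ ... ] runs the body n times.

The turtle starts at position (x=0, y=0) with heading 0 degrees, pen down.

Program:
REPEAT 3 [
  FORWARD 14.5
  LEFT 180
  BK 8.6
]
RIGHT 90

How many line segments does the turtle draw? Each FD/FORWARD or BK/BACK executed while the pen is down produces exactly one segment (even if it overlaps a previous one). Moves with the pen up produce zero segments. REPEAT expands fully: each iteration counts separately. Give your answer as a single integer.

Executing turtle program step by step:
Start: pos=(0,0), heading=0, pen down
REPEAT 3 [
  -- iteration 1/3 --
  FD 14.5: (0,0) -> (14.5,0) [heading=0, draw]
  LT 180: heading 0 -> 180
  BK 8.6: (14.5,0) -> (23.1,0) [heading=180, draw]
  -- iteration 2/3 --
  FD 14.5: (23.1,0) -> (8.6,0) [heading=180, draw]
  LT 180: heading 180 -> 0
  BK 8.6: (8.6,0) -> (0,0) [heading=0, draw]
  -- iteration 3/3 --
  FD 14.5: (0,0) -> (14.5,0) [heading=0, draw]
  LT 180: heading 0 -> 180
  BK 8.6: (14.5,0) -> (23.1,0) [heading=180, draw]
]
RT 90: heading 180 -> 90
Final: pos=(23.1,0), heading=90, 6 segment(s) drawn
Segments drawn: 6

Answer: 6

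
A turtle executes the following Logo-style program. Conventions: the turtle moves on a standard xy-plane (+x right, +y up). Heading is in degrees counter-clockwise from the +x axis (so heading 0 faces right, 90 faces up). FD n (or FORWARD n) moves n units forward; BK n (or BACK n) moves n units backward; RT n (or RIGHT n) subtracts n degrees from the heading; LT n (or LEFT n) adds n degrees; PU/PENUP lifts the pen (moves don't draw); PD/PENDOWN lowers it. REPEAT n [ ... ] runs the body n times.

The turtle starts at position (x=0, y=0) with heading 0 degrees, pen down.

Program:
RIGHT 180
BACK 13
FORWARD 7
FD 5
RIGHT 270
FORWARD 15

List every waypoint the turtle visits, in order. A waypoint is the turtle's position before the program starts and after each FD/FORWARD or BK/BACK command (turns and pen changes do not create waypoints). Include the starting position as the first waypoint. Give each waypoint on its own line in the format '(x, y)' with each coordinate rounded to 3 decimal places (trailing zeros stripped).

Answer: (0, 0)
(13, 0)
(6, 0)
(1, 0)
(1, -15)

Derivation:
Executing turtle program step by step:
Start: pos=(0,0), heading=0, pen down
RT 180: heading 0 -> 180
BK 13: (0,0) -> (13,0) [heading=180, draw]
FD 7: (13,0) -> (6,0) [heading=180, draw]
FD 5: (6,0) -> (1,0) [heading=180, draw]
RT 270: heading 180 -> 270
FD 15: (1,0) -> (1,-15) [heading=270, draw]
Final: pos=(1,-15), heading=270, 4 segment(s) drawn
Waypoints (5 total):
(0, 0)
(13, 0)
(6, 0)
(1, 0)
(1, -15)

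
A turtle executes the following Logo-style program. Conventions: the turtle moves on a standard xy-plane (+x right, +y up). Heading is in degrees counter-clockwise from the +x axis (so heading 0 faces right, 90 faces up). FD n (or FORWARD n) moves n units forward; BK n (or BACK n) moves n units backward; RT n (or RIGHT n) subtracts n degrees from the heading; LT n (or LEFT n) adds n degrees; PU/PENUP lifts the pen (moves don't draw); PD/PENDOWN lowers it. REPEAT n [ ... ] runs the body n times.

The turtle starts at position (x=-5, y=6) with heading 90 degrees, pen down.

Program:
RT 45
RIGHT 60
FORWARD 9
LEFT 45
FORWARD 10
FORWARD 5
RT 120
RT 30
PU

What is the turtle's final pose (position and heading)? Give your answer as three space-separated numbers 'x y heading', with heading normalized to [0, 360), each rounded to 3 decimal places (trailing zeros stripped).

Executing turtle program step by step:
Start: pos=(-5,6), heading=90, pen down
RT 45: heading 90 -> 45
RT 60: heading 45 -> 345
FD 9: (-5,6) -> (3.693,3.671) [heading=345, draw]
LT 45: heading 345 -> 30
FD 10: (3.693,3.671) -> (12.354,8.671) [heading=30, draw]
FD 5: (12.354,8.671) -> (16.684,11.171) [heading=30, draw]
RT 120: heading 30 -> 270
RT 30: heading 270 -> 240
PU: pen up
Final: pos=(16.684,11.171), heading=240, 3 segment(s) drawn

Answer: 16.684 11.171 240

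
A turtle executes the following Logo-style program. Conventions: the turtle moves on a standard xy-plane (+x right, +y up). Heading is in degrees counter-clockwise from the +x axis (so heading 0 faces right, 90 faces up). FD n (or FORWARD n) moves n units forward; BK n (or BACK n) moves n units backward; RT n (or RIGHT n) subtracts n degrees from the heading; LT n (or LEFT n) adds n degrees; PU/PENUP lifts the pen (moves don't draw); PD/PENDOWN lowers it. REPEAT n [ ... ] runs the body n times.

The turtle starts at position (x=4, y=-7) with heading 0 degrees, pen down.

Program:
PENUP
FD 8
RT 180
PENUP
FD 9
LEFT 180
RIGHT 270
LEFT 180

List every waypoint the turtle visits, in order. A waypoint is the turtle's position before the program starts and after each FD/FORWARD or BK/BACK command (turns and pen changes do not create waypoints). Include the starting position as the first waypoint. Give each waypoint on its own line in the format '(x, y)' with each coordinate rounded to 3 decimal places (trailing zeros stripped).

Executing turtle program step by step:
Start: pos=(4,-7), heading=0, pen down
PU: pen up
FD 8: (4,-7) -> (12,-7) [heading=0, move]
RT 180: heading 0 -> 180
PU: pen up
FD 9: (12,-7) -> (3,-7) [heading=180, move]
LT 180: heading 180 -> 0
RT 270: heading 0 -> 90
LT 180: heading 90 -> 270
Final: pos=(3,-7), heading=270, 0 segment(s) drawn
Waypoints (3 total):
(4, -7)
(12, -7)
(3, -7)

Answer: (4, -7)
(12, -7)
(3, -7)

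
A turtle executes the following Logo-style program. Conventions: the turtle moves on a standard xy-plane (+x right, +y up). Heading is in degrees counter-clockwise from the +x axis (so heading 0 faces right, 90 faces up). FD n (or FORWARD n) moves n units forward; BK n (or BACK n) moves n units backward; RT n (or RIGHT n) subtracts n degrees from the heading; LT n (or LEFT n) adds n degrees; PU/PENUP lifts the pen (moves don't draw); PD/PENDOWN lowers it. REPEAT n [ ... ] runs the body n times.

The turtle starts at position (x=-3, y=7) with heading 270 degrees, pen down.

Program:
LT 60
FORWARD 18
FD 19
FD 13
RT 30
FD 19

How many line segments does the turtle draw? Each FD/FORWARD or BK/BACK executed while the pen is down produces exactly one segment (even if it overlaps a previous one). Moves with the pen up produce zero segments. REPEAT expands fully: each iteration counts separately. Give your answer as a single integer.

Executing turtle program step by step:
Start: pos=(-3,7), heading=270, pen down
LT 60: heading 270 -> 330
FD 18: (-3,7) -> (12.588,-2) [heading=330, draw]
FD 19: (12.588,-2) -> (29.043,-11.5) [heading=330, draw]
FD 13: (29.043,-11.5) -> (40.301,-18) [heading=330, draw]
RT 30: heading 330 -> 300
FD 19: (40.301,-18) -> (49.801,-34.454) [heading=300, draw]
Final: pos=(49.801,-34.454), heading=300, 4 segment(s) drawn
Segments drawn: 4

Answer: 4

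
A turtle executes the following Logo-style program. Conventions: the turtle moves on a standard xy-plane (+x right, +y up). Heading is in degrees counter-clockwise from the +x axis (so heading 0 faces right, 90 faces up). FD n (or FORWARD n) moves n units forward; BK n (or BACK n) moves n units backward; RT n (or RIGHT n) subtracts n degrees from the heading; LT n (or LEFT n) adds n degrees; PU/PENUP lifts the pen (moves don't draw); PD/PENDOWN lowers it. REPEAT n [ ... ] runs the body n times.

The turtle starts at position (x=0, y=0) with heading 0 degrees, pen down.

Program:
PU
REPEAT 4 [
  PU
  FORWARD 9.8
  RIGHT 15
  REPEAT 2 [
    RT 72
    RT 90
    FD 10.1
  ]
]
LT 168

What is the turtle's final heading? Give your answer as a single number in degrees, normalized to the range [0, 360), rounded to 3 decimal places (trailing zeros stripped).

Answer: 252

Derivation:
Executing turtle program step by step:
Start: pos=(0,0), heading=0, pen down
PU: pen up
REPEAT 4 [
  -- iteration 1/4 --
  PU: pen up
  FD 9.8: (0,0) -> (9.8,0) [heading=0, move]
  RT 15: heading 0 -> 345
  REPEAT 2 [
    -- iteration 1/2 --
    RT 72: heading 345 -> 273
    RT 90: heading 273 -> 183
    FD 10.1: (9.8,0) -> (-0.286,-0.529) [heading=183, move]
    -- iteration 2/2 --
    RT 72: heading 183 -> 111
    RT 90: heading 111 -> 21
    FD 10.1: (-0.286,-0.529) -> (9.143,3.091) [heading=21, move]
  ]
  -- iteration 2/4 --
  PU: pen up
  FD 9.8: (9.143,3.091) -> (18.292,6.603) [heading=21, move]
  RT 15: heading 21 -> 6
  REPEAT 2 [
    -- iteration 1/2 --
    RT 72: heading 6 -> 294
    RT 90: heading 294 -> 204
    FD 10.1: (18.292,6.603) -> (9.065,2.495) [heading=204, move]
    -- iteration 2/2 --
    RT 72: heading 204 -> 132
    RT 90: heading 132 -> 42
    FD 10.1: (9.065,2.495) -> (16.571,9.253) [heading=42, move]
  ]
  -- iteration 3/4 --
  PU: pen up
  FD 9.8: (16.571,9.253) -> (23.854,15.811) [heading=42, move]
  RT 15: heading 42 -> 27
  REPEAT 2 [
    -- iteration 1/2 --
    RT 72: heading 27 -> 315
    RT 90: heading 315 -> 225
    FD 10.1: (23.854,15.811) -> (16.712,8.669) [heading=225, move]
    -- iteration 2/2 --
    RT 72: heading 225 -> 153
    RT 90: heading 153 -> 63
    FD 10.1: (16.712,8.669) -> (21.297,17.668) [heading=63, move]
  ]
  -- iteration 4/4 --
  PU: pen up
  FD 9.8: (21.297,17.668) -> (25.746,26.4) [heading=63, move]
  RT 15: heading 63 -> 48
  REPEAT 2 [
    -- iteration 1/2 --
    RT 72: heading 48 -> 336
    RT 90: heading 336 -> 246
    FD 10.1: (25.746,26.4) -> (21.638,17.173) [heading=246, move]
    -- iteration 2/2 --
    RT 72: heading 246 -> 174
    RT 90: heading 174 -> 84
    FD 10.1: (21.638,17.173) -> (22.694,27.218) [heading=84, move]
  ]
]
LT 168: heading 84 -> 252
Final: pos=(22.694,27.218), heading=252, 0 segment(s) drawn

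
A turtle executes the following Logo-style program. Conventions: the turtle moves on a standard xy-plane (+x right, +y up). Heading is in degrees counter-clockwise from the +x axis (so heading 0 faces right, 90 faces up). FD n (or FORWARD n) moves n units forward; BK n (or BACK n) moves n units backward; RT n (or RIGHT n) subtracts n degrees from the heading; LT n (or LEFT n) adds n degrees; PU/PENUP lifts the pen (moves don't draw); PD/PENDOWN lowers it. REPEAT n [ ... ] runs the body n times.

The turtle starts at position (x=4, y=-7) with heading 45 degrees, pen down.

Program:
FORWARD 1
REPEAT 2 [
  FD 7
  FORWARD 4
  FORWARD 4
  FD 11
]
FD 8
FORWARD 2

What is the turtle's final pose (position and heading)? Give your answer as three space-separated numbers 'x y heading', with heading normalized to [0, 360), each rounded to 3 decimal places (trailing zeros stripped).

Executing turtle program step by step:
Start: pos=(4,-7), heading=45, pen down
FD 1: (4,-7) -> (4.707,-6.293) [heading=45, draw]
REPEAT 2 [
  -- iteration 1/2 --
  FD 7: (4.707,-6.293) -> (9.657,-1.343) [heading=45, draw]
  FD 4: (9.657,-1.343) -> (12.485,1.485) [heading=45, draw]
  FD 4: (12.485,1.485) -> (15.314,4.314) [heading=45, draw]
  FD 11: (15.314,4.314) -> (23.092,12.092) [heading=45, draw]
  -- iteration 2/2 --
  FD 7: (23.092,12.092) -> (28.042,17.042) [heading=45, draw]
  FD 4: (28.042,17.042) -> (30.87,19.87) [heading=45, draw]
  FD 4: (30.87,19.87) -> (33.698,22.698) [heading=45, draw]
  FD 11: (33.698,22.698) -> (41.477,30.477) [heading=45, draw]
]
FD 8: (41.477,30.477) -> (47.134,36.134) [heading=45, draw]
FD 2: (47.134,36.134) -> (48.548,37.548) [heading=45, draw]
Final: pos=(48.548,37.548), heading=45, 11 segment(s) drawn

Answer: 48.548 37.548 45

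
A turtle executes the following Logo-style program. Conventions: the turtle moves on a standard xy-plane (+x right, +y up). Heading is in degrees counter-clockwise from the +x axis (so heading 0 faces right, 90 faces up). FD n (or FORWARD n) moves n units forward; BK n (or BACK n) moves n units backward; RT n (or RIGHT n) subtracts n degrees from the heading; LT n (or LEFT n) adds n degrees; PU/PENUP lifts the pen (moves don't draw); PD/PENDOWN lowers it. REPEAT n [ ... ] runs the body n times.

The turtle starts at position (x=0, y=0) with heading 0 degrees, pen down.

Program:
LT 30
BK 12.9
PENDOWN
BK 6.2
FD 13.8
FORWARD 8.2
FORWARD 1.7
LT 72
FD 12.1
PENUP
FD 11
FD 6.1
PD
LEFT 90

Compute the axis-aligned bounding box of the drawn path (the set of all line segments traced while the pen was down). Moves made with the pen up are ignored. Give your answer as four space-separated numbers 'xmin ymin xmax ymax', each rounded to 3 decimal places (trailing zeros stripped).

Answer: -16.541 -9.55 3.984 14.136

Derivation:
Executing turtle program step by step:
Start: pos=(0,0), heading=0, pen down
LT 30: heading 0 -> 30
BK 12.9: (0,0) -> (-11.172,-6.45) [heading=30, draw]
PD: pen down
BK 6.2: (-11.172,-6.45) -> (-16.541,-9.55) [heading=30, draw]
FD 13.8: (-16.541,-9.55) -> (-4.59,-2.65) [heading=30, draw]
FD 8.2: (-4.59,-2.65) -> (2.511,1.45) [heading=30, draw]
FD 1.7: (2.511,1.45) -> (3.984,2.3) [heading=30, draw]
LT 72: heading 30 -> 102
FD 12.1: (3.984,2.3) -> (1.468,14.136) [heading=102, draw]
PU: pen up
FD 11: (1.468,14.136) -> (-0.819,24.895) [heading=102, move]
FD 6.1: (-0.819,24.895) -> (-2.087,30.862) [heading=102, move]
PD: pen down
LT 90: heading 102 -> 192
Final: pos=(-2.087,30.862), heading=192, 6 segment(s) drawn

Segment endpoints: x in {-16.541, -11.172, -4.59, 0, 1.468, 2.511, 3.984}, y in {-9.55, -6.45, -2.65, 0, 1.45, 2.3, 14.136}
xmin=-16.541, ymin=-9.55, xmax=3.984, ymax=14.136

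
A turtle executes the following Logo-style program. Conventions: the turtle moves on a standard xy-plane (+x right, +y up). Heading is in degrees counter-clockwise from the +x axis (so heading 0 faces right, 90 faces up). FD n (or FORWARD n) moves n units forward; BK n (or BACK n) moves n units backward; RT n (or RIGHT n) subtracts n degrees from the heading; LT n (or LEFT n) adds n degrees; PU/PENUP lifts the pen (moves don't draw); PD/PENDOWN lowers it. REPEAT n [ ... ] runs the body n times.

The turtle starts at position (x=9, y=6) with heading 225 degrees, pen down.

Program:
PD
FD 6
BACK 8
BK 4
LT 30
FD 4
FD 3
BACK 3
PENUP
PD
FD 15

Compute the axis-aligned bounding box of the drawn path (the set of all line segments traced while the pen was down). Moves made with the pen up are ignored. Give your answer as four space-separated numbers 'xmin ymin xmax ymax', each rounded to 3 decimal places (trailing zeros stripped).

Answer: 4.757 -8.11 13.243 10.243

Derivation:
Executing turtle program step by step:
Start: pos=(9,6), heading=225, pen down
PD: pen down
FD 6: (9,6) -> (4.757,1.757) [heading=225, draw]
BK 8: (4.757,1.757) -> (10.414,7.414) [heading=225, draw]
BK 4: (10.414,7.414) -> (13.243,10.243) [heading=225, draw]
LT 30: heading 225 -> 255
FD 4: (13.243,10.243) -> (12.207,6.379) [heading=255, draw]
FD 3: (12.207,6.379) -> (11.431,3.481) [heading=255, draw]
BK 3: (11.431,3.481) -> (12.207,6.379) [heading=255, draw]
PU: pen up
PD: pen down
FD 15: (12.207,6.379) -> (8.325,-8.11) [heading=255, draw]
Final: pos=(8.325,-8.11), heading=255, 7 segment(s) drawn

Segment endpoints: x in {4.757, 8.325, 9, 10.414, 11.431, 12.207, 13.243}, y in {-8.11, 1.757, 3.481, 6, 6.379, 7.414, 10.243}
xmin=4.757, ymin=-8.11, xmax=13.243, ymax=10.243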